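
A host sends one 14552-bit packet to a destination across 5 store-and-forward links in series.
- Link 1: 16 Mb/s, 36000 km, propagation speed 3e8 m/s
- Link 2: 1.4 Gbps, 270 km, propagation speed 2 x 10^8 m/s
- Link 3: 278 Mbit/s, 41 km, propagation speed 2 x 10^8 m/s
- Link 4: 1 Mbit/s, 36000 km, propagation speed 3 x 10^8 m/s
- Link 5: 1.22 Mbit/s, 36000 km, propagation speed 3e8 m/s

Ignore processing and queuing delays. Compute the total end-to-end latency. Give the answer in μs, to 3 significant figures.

389000 μs

Transmission delays (L/R per hop): 909.5, 10.3943, 52.3453, 14552, 11927.9 μs; sum = 27452.1 μs.
Propagation delays (d/s per hop): 120000, 1350, 205, 120000, 120000 μs; sum = 361555 μs.
End-to-end = 389000 μs.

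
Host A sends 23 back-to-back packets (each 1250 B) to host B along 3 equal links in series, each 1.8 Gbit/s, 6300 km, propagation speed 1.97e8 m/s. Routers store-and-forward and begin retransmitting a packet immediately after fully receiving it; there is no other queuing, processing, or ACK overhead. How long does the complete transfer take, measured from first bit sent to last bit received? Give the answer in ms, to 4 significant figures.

Per-hop transmission t_tx = L/R = 10000/1800000000 = 0.00555556 ms.
Per-hop propagation t_prop = 6300000/197000000 = 31.9797 ms.
Pipeline fill: first packet needs 3·t_tx to clear all hops; remaining 22 packets each add one t_tx.
Total = (3+23-1)·t_tx + 3·t_prop = 25·0.00555556 + 3·31.9797 = 96.08 ms.

96.08 ms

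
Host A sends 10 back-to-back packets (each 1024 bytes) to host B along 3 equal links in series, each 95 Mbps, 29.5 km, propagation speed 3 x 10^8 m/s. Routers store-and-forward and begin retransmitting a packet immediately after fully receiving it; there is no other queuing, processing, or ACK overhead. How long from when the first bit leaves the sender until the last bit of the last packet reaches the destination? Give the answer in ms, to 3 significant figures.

1.33 ms

Per-hop transmission t_tx = L/R = 8192/95000000 = 0.0862316 ms.
Per-hop propagation t_prop = 29500/300000000 = 0.0983333 ms.
Pipeline fill: first packet needs 3·t_tx to clear all hops; remaining 9 packets each add one t_tx.
Total = (3+10-1)·t_tx + 3·t_prop = 12·0.0862316 + 3·0.0983333 = 1.33 ms.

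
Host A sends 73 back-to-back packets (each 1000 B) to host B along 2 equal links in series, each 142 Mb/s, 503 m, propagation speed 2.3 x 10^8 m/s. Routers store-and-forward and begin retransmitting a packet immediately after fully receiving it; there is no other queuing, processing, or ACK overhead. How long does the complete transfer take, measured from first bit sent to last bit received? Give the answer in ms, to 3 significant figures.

4.17 ms

Per-hop transmission t_tx = L/R = 8000/142000000 = 0.056338 ms.
Per-hop propagation t_prop = 503/2.3e+08 = 0.00218696 ms.
Pipeline fill: first packet needs 2·t_tx to clear all hops; remaining 72 packets each add one t_tx.
Total = (2+73-1)·t_tx + 2·t_prop = 74·0.056338 + 2·0.00218696 = 4.17 ms.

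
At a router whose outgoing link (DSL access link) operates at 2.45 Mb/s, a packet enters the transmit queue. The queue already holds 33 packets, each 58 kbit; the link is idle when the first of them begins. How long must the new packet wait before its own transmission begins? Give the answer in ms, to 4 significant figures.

Each queued packet: L/R = 58000/2450000 = 23.6735 ms.
33 queued → 781.224 ms.
Queuing delay = 781.2 ms.

781.2 ms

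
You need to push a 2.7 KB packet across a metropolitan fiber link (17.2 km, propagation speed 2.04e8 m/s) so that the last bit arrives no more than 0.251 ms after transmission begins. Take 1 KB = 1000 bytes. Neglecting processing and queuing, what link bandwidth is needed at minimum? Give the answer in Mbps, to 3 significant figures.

L = 21600 bits.
Propagation delay = 17200 / 204000000 = 0.0843137 ms.
Transmission budget = 0.251 − 0.0843137 = 0.166686 ms.
R ≥ L / t_tx = 21600 bits / 0.000166686 s = 130 Mbps.

130 Mbps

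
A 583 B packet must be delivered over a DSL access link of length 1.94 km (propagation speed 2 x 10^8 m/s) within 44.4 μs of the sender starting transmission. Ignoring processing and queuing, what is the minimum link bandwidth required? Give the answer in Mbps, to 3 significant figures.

L = 4664 bits.
Propagation delay = 1940 / 200000000 = 9.7 μs.
Transmission budget = 44.4 − 9.7 = 34.7 μs.
R ≥ L / t_tx = 4664 bits / 3.47e-05 s = 134 Mbps.

134 Mbps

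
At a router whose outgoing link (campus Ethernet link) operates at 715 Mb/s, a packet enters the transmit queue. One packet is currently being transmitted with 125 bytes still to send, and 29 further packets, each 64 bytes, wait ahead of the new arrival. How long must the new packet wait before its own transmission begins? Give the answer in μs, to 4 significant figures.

22.17 μs

Each queued packet: L/R = 512/715000000 = 0.716084 μs.
29 queued → 20.7664 μs.
Plus remaining 1000 bits of current packet: 1.3986 μs.
Queuing delay = 22.17 μs.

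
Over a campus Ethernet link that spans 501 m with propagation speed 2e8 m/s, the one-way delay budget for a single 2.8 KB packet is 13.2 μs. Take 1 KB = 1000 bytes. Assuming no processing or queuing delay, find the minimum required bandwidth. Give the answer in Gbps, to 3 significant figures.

L = 22400 bits.
Propagation delay = 501 / 200000000 = 2.505 μs.
Transmission budget = 13.2 − 2.505 = 10.695 μs.
R ≥ L / t_tx = 22400 bits / 1.0695e-05 s = 2.09 Gbps.

2.09 Gbps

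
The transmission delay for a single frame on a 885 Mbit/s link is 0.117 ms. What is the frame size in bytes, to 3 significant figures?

L = R × t_tx = 885000000 b/s × 0.000117 s = 103545 bits.
In bytes: 103545 / 8 = 12900 bytes.

12900 bytes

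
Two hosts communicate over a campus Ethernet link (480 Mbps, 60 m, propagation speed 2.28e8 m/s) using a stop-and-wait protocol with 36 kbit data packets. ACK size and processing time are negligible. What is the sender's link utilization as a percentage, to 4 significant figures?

t_tx = L/R = 36000/480000000 = 7.5e-05 s.
t_prop = 60/2.28e+08 = 2.63158e-07 s; RTT = 5.26316e-07 s.
Cycle = t_tx + RTT = 7.55263e-05 s.
Utilization = t_tx / cycle = 7.5e-05/7.55263e-05 = 99.30 %.

99.30 %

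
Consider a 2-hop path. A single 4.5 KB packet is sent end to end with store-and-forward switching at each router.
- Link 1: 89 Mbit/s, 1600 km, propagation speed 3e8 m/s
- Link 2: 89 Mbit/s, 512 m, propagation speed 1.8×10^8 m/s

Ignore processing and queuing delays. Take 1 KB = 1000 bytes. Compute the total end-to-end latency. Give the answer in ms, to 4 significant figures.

6.145 ms

L = 36000 bits.
Transmission delay per hop = L/R = 36000/89000000 = 0.404494 ms; 2 hops → 0.808989 ms.
Propagation delays (d/s per hop): 5.33333, 0.00284444 ms; sum = 5.33618 ms.
End-to-end = 6.145 ms.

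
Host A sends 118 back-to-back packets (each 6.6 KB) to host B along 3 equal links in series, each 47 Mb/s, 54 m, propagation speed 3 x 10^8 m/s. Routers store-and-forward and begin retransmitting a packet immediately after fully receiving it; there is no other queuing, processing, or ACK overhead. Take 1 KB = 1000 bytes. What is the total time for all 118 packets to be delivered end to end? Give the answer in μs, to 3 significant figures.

135000 μs

Per-hop transmission t_tx = L/R = 52800/47000000 = 1123.4 μs.
Per-hop propagation t_prop = 54/300000000 = 0.18 μs.
Pipeline fill: first packet needs 3·t_tx to clear all hops; remaining 117 packets each add one t_tx.
Total = (3+118-1)·t_tx + 3·t_prop = 120·1123.4 + 3·0.18 = 135000 μs.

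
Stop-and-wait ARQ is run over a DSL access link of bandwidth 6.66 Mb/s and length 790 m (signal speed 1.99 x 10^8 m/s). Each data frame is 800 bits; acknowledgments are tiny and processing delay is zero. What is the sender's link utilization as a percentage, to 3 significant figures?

93.8 %

t_tx = L/R = 800/6660000 = 0.00012012 s.
t_prop = 790/199000000 = 3.96985e-06 s; RTT = 7.9397e-06 s.
Cycle = t_tx + RTT = 0.00012806 s.
Utilization = t_tx / cycle = 0.00012012/0.00012806 = 93.8 %.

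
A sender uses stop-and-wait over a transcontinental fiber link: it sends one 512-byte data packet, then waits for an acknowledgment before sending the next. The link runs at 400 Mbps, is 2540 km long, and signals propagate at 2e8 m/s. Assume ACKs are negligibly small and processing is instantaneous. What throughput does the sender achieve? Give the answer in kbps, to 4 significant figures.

t_tx = L/R = 4096/400000000 = 1.024e-05 s.
t_prop = 2540000/200000000 = 0.0127 s; RTT = 0.0254 s.
Cycle = t_tx + RTT = 0.0254102 s.
Throughput = L / cycle = 4096 / 0.0254102 = 161.2 kbps.

161.2 kbps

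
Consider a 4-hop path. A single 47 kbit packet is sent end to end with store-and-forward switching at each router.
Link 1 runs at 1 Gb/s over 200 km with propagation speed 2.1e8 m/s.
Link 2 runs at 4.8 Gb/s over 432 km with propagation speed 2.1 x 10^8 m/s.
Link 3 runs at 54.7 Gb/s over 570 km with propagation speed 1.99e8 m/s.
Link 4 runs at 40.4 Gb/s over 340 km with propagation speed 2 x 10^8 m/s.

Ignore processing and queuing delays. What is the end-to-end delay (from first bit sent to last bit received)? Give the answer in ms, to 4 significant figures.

L = 47000 bits.
Transmission delays (L/R per hop): 0.047, 0.00979167, 0.000859232, 0.00116337 ms; sum = 0.0588143 ms.
Propagation delays (d/s per hop): 0.952381, 2.05714, 2.86432, 1.7 ms; sum = 7.57385 ms.
End-to-end = 7.633 ms.

7.633 ms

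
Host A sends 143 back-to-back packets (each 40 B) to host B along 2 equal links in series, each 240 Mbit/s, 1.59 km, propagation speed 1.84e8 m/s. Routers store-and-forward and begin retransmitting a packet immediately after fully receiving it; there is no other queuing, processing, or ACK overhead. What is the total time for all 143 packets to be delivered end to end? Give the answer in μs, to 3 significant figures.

209 μs

Per-hop transmission t_tx = L/R = 320/240000000 = 1.33333 μs.
Per-hop propagation t_prop = 1590/184000000 = 8.6413 μs.
Pipeline fill: first packet needs 2·t_tx to clear all hops; remaining 142 packets each add one t_tx.
Total = (2+143-1)·t_tx + 2·t_prop = 144·1.33333 + 2·8.6413 = 209 μs.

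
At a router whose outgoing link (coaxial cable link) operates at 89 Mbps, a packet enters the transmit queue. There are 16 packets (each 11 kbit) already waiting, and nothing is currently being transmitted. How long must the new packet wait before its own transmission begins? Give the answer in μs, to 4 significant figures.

Each queued packet: L/R = 11000/89000000 = 123.596 μs.
16 queued → 1977.53 μs.
Queuing delay = 1978 μs.

1978 μs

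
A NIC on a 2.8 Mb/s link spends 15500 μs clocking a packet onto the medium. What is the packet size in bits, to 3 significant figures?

L = R × t_tx = 2800000 b/s × 0.0155 s = 43400 bits.

43400 bits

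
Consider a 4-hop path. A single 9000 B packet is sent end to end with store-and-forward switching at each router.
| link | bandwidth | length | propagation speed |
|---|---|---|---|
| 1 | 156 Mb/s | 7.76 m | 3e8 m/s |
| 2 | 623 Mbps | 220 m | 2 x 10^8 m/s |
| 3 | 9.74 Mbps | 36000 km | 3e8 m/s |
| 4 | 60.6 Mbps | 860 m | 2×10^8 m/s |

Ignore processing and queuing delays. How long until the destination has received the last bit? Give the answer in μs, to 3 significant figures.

129000 μs

L = 9000 × 8 = 72000 bits.
Transmission delays (L/R per hop): 461.538, 115.57, 7392.2, 1188.12 μs; sum = 9157.42 μs.
Propagation delays (d/s per hop): 0.0258667, 1.1, 120000, 4.3 μs; sum = 120005 μs.
End-to-end = 129000 μs.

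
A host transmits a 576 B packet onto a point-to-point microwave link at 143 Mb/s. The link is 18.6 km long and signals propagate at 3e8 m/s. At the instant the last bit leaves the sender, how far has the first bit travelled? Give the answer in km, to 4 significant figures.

t_tx = L/R = 4608/143000000 = 3.22238e-05 s.
Distance = s × t_tx = 300000000 × 3.22238e-05 = 9.667 km.

9.667 km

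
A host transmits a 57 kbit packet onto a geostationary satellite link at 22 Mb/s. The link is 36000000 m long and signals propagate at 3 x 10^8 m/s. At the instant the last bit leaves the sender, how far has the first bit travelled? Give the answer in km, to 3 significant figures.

t_tx = L/R = 57000/22000000 = 0.00259091 s.
Distance = s × t_tx = 300000000 × 0.00259091 = 777 km.

777 km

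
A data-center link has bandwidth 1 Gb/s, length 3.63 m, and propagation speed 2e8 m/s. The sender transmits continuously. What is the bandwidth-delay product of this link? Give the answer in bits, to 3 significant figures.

Propagation delay = 3.63 / 200000000 = 1.815e-08 s.
BDP = R × t_prop = 1000000000 × 1.815e-08 = 18.15 bits.

18.2 bits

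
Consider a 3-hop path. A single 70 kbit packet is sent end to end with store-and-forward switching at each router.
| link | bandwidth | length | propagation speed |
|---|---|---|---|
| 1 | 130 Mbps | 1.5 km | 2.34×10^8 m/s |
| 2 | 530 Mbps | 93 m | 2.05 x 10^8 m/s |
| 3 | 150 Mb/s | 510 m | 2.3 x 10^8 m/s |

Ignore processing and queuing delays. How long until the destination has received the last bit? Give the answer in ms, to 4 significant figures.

L = 70000 bits.
Transmission delays (L/R per hop): 0.538462, 0.132075, 0.466667 ms; sum = 1.1372 ms.
Propagation delays (d/s per hop): 0.00641026, 0.000453659, 0.00221739 ms; sum = 0.00908131 ms.
End-to-end = 1.146 ms.

1.146 ms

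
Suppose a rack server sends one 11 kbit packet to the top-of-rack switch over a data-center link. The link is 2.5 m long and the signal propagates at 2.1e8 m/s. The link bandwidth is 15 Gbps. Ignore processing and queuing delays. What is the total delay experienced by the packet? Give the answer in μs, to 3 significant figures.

0.745 μs

L = 11000 bits.
Transmission delay = L/R = 11000 / 15000000000 = 0.733333 μs.
Propagation delay = d/s = 2.5 m / 210000000 m/s = 0.0119048 μs.
Total = 0.745 μs.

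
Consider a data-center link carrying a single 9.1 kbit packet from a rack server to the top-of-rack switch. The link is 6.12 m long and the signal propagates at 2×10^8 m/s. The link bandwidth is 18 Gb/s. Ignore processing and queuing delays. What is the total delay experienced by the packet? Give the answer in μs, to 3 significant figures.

0.536 μs

L = 9100 bits.
Transmission delay = L/R = 9100 / 18000000000 = 0.505556 μs.
Propagation delay = d/s = 6.12 m / 200000000 m/s = 0.0306 μs.
Total = 0.536 μs.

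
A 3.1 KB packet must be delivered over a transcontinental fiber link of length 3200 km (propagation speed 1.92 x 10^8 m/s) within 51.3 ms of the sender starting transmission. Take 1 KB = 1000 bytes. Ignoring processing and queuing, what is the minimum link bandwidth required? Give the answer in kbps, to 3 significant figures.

716 kbps

L = 24800 bits.
Propagation delay = 3200000 / 192000000 = 16.6667 ms.
Transmission budget = 51.3 − 16.6667 = 34.6333 ms.
R ≥ L / t_tx = 24800 bits / 0.0346333 s = 716 kbps.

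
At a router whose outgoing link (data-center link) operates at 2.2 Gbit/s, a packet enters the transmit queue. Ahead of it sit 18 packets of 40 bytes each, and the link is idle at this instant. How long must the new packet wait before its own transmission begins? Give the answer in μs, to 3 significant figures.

2.62 μs

Each queued packet: L/R = 320/2200000000 = 0.145455 μs.
18 queued → 2.61818 μs.
Queuing delay = 2.62 μs.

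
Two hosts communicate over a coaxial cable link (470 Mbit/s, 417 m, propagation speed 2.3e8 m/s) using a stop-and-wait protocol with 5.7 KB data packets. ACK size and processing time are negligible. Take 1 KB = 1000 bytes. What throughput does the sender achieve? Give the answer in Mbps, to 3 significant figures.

t_tx = L/R = 45600/470000000 = 9.70213e-05 s.
t_prop = 417/2.3e+08 = 1.81304e-06 s; RTT = 3.62609e-06 s.
Cycle = t_tx + RTT = 0.000100647 s.
Throughput = L / cycle = 45600 / 0.000100647 = 453 Mbps.

453 Mbps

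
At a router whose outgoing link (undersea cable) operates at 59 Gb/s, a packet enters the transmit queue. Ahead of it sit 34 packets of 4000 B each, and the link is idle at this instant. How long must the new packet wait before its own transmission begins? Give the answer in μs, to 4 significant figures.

Each queued packet: L/R = 32000/59000000000 = 0.542373 μs.
34 queued → 18.4407 μs.
Queuing delay = 18.44 μs.

18.44 μs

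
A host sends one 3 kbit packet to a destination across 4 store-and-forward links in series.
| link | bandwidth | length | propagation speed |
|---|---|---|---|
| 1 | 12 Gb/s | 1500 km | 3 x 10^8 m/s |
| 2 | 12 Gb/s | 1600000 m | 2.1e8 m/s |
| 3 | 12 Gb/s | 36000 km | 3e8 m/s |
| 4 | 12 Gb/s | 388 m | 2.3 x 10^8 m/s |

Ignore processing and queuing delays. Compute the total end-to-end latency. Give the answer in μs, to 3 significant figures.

L = 3000 bits.
Transmission delay per hop = L/R = 3000/12000000000 = 0.25 μs; 4 hops → 1 μs.
Propagation delays (d/s per hop): 5000, 7619.05, 120000, 1.68696 μs; sum = 132621 μs.
End-to-end = 133000 μs.

133000 μs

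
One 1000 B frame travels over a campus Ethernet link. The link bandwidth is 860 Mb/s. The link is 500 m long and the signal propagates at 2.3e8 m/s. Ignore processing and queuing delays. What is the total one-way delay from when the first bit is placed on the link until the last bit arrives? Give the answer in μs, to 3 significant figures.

L = 1000 × 8 = 8000 bits.
Transmission delay = L/R = 8000 / 860000000 = 9.30233 μs.
Propagation delay = d/s = 500 m / 2.3e+08 m/s = 2.17391 μs.
Total = 11.5 μs.

11.5 μs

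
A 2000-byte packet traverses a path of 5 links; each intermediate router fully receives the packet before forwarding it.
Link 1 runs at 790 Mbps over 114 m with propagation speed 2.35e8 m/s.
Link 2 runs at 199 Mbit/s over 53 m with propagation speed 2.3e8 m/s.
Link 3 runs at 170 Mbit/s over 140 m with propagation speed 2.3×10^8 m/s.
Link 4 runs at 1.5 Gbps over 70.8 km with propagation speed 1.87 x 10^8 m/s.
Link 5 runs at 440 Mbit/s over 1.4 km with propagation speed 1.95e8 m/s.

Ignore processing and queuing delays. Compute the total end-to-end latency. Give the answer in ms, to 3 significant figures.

0.629 ms

L = 2000 × 8 = 16000 bits.
Transmission delays (L/R per hop): 0.0202532, 0.080402, 0.0941176, 0.0106667, 0.0363636 ms; sum = 0.241803 ms.
Propagation delays (d/s per hop): 0.000485106, 0.000230435, 0.000608696, 0.37861, 0.00717949 ms; sum = 0.387113 ms.
End-to-end = 0.629 ms.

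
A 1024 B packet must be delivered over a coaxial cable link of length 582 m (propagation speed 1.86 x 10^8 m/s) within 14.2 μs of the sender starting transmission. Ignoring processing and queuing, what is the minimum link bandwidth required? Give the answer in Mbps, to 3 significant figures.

L = 8192 bits.
Propagation delay = 582 / 186000000 = 3.12903 μs.
Transmission budget = 14.2 − 3.12903 = 11.071 μs.
R ≥ L / t_tx = 8192 bits / 1.1071e-05 s = 740 Mbps.

740 Mbps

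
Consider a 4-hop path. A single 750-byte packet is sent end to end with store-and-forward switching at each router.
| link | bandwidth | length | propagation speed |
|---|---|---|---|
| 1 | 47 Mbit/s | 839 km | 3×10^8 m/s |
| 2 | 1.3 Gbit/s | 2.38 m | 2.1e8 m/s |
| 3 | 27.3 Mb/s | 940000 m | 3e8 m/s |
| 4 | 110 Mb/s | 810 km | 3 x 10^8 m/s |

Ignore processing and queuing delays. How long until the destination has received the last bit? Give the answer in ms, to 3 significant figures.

L = 750 × 8 = 6000 bits.
Transmission delays (L/R per hop): 0.12766, 0.00461538, 0.21978, 0.0545455 ms; sum = 0.406601 ms.
Propagation delays (d/s per hop): 2.79667, 1.13333e-05, 3.13333, 2.7 ms; sum = 8.63001 ms.
End-to-end = 9.04 ms.

9.04 ms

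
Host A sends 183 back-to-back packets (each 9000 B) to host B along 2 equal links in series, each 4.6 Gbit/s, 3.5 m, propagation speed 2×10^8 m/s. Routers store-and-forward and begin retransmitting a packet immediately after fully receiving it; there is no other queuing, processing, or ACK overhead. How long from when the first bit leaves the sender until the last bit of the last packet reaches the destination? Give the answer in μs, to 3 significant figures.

Per-hop transmission t_tx = L/R = 72000/4600000000 = 15.6522 μs.
Per-hop propagation t_prop = 3.5/200000000 = 0.0175 μs.
Pipeline fill: first packet needs 2·t_tx to clear all hops; remaining 182 packets each add one t_tx.
Total = (2+183-1)·t_tx + 2·t_prop = 184·15.6522 + 2·0.0175 = 2880 μs.

2880 μs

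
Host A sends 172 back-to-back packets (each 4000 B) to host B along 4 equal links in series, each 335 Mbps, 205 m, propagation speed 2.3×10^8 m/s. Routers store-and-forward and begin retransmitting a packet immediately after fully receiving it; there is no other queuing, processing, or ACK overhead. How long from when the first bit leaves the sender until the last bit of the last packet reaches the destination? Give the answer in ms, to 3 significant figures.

16.7 ms

Per-hop transmission t_tx = L/R = 32000/335000000 = 0.0955224 ms.
Per-hop propagation t_prop = 205/2.3e+08 = 0.000891304 ms.
Pipeline fill: first packet needs 4·t_tx to clear all hops; remaining 171 packets each add one t_tx.
Total = (4+172-1)·t_tx + 4·t_prop = 175·0.0955224 + 4·0.000891304 = 16.7 ms.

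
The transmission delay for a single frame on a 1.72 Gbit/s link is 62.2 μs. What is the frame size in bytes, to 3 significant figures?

13400 bytes

L = R × t_tx = 1720000000 b/s × 6.22e-05 s = 106984 bits.
In bytes: 106984 / 8 = 13400 bytes.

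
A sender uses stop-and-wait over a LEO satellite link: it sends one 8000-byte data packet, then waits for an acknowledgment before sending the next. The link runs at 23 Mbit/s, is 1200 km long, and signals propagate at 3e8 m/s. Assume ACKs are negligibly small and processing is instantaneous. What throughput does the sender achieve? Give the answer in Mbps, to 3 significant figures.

t_tx = L/R = 64000/23000000 = 0.00278261 s.
t_prop = 1200000/300000000 = 0.004 s; RTT = 0.008 s.
Cycle = t_tx + RTT = 0.0107826 s.
Throughput = L / cycle = 64000 / 0.0107826 = 5.94 Mbps.

5.94 Mbps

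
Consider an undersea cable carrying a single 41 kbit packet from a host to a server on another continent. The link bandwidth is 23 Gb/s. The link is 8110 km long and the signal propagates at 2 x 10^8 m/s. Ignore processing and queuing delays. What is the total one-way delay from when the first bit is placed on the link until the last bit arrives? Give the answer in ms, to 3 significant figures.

L = 41000 bits.
Transmission delay = L/R = 41000 / 23000000000 = 0.00178261 ms.
Propagation delay = d/s = 8110000 m / 200000000 m/s = 40.55 ms.
Total = 40.6 ms.

40.6 ms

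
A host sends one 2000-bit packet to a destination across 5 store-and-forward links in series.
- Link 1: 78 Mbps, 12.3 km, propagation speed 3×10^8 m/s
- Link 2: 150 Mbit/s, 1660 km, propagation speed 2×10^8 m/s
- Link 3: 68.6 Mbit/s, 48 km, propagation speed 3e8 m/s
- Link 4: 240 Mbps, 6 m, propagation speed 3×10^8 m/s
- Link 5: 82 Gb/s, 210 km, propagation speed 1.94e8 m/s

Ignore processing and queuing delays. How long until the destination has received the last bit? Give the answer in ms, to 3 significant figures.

Transmission delays (L/R per hop): 0.025641, 0.0133333, 0.0291545, 0.00833333, 2.43902e-05 ms; sum = 0.0764866 ms.
Propagation delays (d/s per hop): 0.041, 8.3, 0.16, 2e-05, 1.08247 ms; sum = 9.58349 ms.
End-to-end = 9.66 ms.

9.66 ms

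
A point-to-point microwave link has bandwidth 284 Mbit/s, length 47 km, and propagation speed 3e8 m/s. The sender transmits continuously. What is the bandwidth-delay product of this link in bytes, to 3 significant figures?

5560 bytes

Propagation delay = 47000 / 300000000 = 0.000156667 s.
BDP = R × t_prop = 284000000 × 0.000156667 = 44493.3 bits.
In bytes: 44493.3/8 = 5560 bytes.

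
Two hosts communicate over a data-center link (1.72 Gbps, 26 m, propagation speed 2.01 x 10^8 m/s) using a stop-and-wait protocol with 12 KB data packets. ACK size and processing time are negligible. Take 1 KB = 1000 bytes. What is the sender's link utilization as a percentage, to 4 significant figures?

99.54 %

t_tx = L/R = 96000/1720000000 = 5.5814e-05 s.
t_prop = 26/2.01e+08 = 1.29353e-07 s; RTT = 2.58706e-07 s.
Cycle = t_tx + RTT = 5.60727e-05 s.
Utilization = t_tx / cycle = 5.5814e-05/5.60727e-05 = 99.54 %.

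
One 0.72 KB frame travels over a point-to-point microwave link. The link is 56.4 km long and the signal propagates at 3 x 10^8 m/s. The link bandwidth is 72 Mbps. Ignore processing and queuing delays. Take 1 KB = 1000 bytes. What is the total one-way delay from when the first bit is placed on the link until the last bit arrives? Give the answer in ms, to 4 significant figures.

L = 5760 bits.
Transmission delay = L/R = 5760 / 72000000 = 0.08 ms.
Propagation delay = d/s = 56400 m / 300000000 m/s = 0.188 ms.
Total = 0.2680 ms.

0.2680 ms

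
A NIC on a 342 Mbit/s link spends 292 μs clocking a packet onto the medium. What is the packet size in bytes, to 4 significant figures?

12480 bytes

L = R × t_tx = 342000000 b/s × 0.000292 s = 99864 bits.
In bytes: 99864 / 8 = 12480 bytes.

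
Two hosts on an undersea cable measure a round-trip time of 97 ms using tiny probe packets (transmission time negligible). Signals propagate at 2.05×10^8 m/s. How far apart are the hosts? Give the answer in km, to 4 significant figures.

One-way propagation = RTT/2 = 48.5 ms.
d = s × t = 2.05e+08 × 0.0485 = 9943 km.

9943 km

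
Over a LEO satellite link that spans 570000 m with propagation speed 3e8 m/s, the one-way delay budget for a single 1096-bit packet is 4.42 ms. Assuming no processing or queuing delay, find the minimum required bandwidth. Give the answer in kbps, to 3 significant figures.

435 kbps

Propagation delay = 570000 / 300000000 = 1.9 ms.
Transmission budget = 4.42 − 1.9 = 2.52 ms.
R ≥ L / t_tx = 1096 bits / 0.00252 s = 435 kbps.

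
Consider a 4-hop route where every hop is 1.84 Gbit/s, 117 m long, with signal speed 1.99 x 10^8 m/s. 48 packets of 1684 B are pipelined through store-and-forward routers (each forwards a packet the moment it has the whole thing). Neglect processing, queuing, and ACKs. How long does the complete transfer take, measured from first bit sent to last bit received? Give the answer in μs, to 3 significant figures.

376 μs

Per-hop transmission t_tx = L/R = 13472/1840000000 = 7.32174 μs.
Per-hop propagation t_prop = 117/199000000 = 0.58794 μs.
Pipeline fill: first packet needs 4·t_tx to clear all hops; remaining 47 packets each add one t_tx.
Total = (4+48-1)·t_tx + 4·t_prop = 51·7.32174 + 4·0.58794 = 376 μs.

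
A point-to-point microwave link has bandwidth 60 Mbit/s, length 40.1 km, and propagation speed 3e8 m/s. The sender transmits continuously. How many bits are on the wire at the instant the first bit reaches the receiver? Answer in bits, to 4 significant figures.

8020 bits

Propagation delay = 40100 / 300000000 = 0.000133667 s.
BDP = R × t_prop = 60000000 × 0.000133667 = 8020 bits.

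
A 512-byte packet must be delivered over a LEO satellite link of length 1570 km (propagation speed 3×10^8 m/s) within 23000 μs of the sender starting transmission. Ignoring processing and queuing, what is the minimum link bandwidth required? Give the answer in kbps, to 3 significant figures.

231 kbps

L = 4096 bits.
Propagation delay = 1570000 / 300000000 = 5233.33 μs.
Transmission budget = 23000 − 5233.33 = 17766.7 μs.
R ≥ L / t_tx = 4096 bits / 0.0177667 s = 231 kbps.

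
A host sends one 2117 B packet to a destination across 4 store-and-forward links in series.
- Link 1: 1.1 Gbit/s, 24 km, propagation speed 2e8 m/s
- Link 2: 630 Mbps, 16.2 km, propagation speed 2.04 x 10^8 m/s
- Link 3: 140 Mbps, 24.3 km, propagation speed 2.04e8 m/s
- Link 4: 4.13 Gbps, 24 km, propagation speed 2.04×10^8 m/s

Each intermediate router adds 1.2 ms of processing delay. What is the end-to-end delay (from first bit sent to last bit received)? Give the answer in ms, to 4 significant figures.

L = 2117 × 8 = 16936 bits.
Transmission delays (L/R per hop): 0.0153964, 0.0268825, 0.120971, 0.00410073 ms; sum = 0.167351 ms.
Propagation delays (d/s per hop): 0.12, 0.0794118, 0.119118, 0.117647 ms; sum = 0.436176 ms.
Processing at 3 router(s): 3 × 1.2 ms = 3.6 ms.
End-to-end = 4.204 ms.

4.204 ms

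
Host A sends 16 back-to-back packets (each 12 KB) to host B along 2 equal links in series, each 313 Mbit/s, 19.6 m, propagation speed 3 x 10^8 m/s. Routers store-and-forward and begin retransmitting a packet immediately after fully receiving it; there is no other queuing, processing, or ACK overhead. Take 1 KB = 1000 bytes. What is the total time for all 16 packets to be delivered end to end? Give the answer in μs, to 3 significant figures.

Per-hop transmission t_tx = L/R = 96000/313000000 = 306.709 μs.
Per-hop propagation t_prop = 19.6/300000000 = 0.0653333 μs.
Pipeline fill: first packet needs 2·t_tx to clear all hops; remaining 15 packets each add one t_tx.
Total = (2+16-1)·t_tx + 2·t_prop = 17·306.709 + 2·0.0653333 = 5210 μs.

5210 μs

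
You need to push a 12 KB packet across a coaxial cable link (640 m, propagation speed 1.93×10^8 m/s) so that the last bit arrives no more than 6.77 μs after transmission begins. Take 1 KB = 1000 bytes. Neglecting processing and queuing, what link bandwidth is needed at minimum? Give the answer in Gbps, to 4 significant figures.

L = 96000 bits.
Propagation delay = 640 / 193000000 = 3.31606 μs.
Transmission budget = 6.77 − 3.31606 = 3.45394 μs.
R ≥ L / t_tx = 96000 bits / 3.45394e-06 s = 27.79 Gbps.

27.79 Gbps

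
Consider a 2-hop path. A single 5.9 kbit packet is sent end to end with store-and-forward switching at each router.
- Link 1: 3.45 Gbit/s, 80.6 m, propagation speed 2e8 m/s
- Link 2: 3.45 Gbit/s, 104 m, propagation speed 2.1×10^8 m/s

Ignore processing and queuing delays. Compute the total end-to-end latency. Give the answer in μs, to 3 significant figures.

L = 5900 bits.
Transmission delay per hop = L/R = 5900/3450000000 = 1.71014 μs; 2 hops → 3.42029 μs.
Propagation delays (d/s per hop): 0.403, 0.495238 μs; sum = 0.898238 μs.
End-to-end = 4.32 μs.

4.32 μs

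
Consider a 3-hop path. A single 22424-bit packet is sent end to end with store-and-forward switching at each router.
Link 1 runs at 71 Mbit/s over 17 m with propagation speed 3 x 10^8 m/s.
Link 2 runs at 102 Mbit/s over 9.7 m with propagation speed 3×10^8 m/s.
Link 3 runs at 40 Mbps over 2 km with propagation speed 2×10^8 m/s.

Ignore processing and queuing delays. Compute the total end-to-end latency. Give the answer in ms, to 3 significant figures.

Transmission delays (L/R per hop): 0.315831, 0.219843, 0.5606 ms; sum = 1.09627 ms.
Propagation delays (d/s per hop): 5.66667e-05, 3.23333e-05, 0.01 ms; sum = 0.010089 ms.
End-to-end = 1.11 ms.

1.11 ms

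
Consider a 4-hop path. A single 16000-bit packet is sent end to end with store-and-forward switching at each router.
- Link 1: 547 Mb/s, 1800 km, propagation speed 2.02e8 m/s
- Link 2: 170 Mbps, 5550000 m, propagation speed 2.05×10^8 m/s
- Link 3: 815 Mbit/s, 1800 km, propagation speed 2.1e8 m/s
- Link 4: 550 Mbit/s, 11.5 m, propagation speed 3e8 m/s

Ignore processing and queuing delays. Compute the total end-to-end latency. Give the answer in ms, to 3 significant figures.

44.7 ms

Transmission delays (L/R per hop): 0.0292505, 0.0941176, 0.0196319, 0.0290909 ms; sum = 0.172091 ms.
Propagation delays (d/s per hop): 8.91089, 27.0732, 8.57143, 3.83333e-05 ms; sum = 44.5555 ms.
End-to-end = 44.7 ms.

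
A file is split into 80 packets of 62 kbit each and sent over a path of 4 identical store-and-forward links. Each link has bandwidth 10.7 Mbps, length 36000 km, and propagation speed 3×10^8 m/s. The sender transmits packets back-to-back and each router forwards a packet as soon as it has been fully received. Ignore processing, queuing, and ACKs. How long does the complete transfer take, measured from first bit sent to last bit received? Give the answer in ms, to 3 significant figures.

Per-hop transmission t_tx = L/R = 62000/10700000 = 5.79439 ms.
Per-hop propagation t_prop = 36000000/300000000 = 120 ms.
Pipeline fill: first packet needs 4·t_tx to clear all hops; remaining 79 packets each add one t_tx.
Total = (4+80-1)·t_tx + 4·t_prop = 83·5.79439 + 4·120 = 961 ms.

961 ms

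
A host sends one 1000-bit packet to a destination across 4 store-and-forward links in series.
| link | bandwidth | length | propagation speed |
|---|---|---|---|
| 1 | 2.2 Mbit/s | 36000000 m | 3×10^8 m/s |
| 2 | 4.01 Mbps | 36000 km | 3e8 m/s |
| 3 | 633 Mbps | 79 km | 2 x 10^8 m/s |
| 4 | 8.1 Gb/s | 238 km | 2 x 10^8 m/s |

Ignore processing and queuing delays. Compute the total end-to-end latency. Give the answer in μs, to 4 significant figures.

242300 μs

Transmission delays (L/R per hop): 454.545, 249.377, 1.57978, 0.123457 μs; sum = 705.625 μs.
Propagation delays (d/s per hop): 120000, 120000, 395, 1190 μs; sum = 241585 μs.
End-to-end = 242300 μs.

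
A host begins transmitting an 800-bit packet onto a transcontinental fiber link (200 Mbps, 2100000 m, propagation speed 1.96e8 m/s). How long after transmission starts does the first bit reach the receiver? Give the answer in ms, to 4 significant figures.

First bit experiences only propagation delay: d/s = 2100000/196000000 = 10.71 ms.

10.71 ms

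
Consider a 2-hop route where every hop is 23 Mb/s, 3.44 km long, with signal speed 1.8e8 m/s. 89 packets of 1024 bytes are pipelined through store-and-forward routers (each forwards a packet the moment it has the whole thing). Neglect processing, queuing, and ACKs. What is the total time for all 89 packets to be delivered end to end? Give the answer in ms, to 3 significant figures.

32.1 ms

Per-hop transmission t_tx = L/R = 8192/23000000 = 0.356174 ms.
Per-hop propagation t_prop = 3440/180000000 = 0.0191111 ms.
Pipeline fill: first packet needs 2·t_tx to clear all hops; remaining 88 packets each add one t_tx.
Total = (2+89-1)·t_tx + 2·t_prop = 90·0.356174 + 2·0.0191111 = 32.1 ms.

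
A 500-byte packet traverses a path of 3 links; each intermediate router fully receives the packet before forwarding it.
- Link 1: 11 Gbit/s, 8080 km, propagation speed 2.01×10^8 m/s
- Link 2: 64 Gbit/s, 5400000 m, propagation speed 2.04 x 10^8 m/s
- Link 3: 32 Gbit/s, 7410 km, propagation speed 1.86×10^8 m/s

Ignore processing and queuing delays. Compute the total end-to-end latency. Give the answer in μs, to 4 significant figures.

106500 μs

L = 500 × 8 = 4000 bits.
Transmission delays (L/R per hop): 0.363636, 0.0625, 0.125 μs; sum = 0.551136 μs.
Propagation delays (d/s per hop): 40199, 26470.6, 39838.7 μs; sum = 106508 μs.
End-to-end = 106500 μs.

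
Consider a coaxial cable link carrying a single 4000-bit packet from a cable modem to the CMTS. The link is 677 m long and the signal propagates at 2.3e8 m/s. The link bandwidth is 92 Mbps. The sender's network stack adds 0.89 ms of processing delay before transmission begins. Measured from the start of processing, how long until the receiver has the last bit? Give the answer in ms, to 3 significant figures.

0.936 ms

Transmission delay = L/R = 4000 / 92000000 = 0.0434783 ms.
Propagation delay = d/s = 677 m / 2.3e+08 m/s = 0.00294348 ms.
Plus processing delay 0.89 ms = 0.89 ms.
Total = 0.936 ms.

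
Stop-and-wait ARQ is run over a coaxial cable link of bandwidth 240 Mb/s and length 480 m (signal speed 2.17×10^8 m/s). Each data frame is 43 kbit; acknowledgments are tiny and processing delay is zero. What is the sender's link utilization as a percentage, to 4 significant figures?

97.59 %

t_tx = L/R = 43000/240000000 = 0.000179167 s.
t_prop = 480/217000000 = 2.21198e-06 s; RTT = 4.42396e-06 s.
Cycle = t_tx + RTT = 0.000183591 s.
Utilization = t_tx / cycle = 0.000179167/0.000183591 = 97.59 %.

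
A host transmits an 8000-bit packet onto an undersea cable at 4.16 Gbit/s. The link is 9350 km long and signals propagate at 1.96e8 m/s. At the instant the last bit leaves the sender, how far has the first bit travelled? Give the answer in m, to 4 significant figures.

376.9 m

t_tx = L/R = 8000/4160000000 = 1.92308e-06 s.
Distance = s × t_tx = 196000000 × 1.92308e-06 = 376.9 m.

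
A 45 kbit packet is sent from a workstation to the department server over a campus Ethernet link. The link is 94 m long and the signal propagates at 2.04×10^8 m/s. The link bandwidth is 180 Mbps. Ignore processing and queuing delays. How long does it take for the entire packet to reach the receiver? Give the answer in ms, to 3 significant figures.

0.250 ms

L = 45000 bits.
Transmission delay = L/R = 45000 / 180000000 = 0.25 ms.
Propagation delay = d/s = 94 m / 204000000 m/s = 0.000460784 ms.
Total = 0.250 ms.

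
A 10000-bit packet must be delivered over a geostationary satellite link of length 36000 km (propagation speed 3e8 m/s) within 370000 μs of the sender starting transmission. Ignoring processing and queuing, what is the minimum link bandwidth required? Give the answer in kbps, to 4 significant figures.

Propagation delay = 36000000 / 300000000 = 120000 μs.
Transmission budget = 370000 − 120000 = 250000 μs.
R ≥ L / t_tx = 10000 bits / 0.25 s = 40.00 kbps.

40.00 kbps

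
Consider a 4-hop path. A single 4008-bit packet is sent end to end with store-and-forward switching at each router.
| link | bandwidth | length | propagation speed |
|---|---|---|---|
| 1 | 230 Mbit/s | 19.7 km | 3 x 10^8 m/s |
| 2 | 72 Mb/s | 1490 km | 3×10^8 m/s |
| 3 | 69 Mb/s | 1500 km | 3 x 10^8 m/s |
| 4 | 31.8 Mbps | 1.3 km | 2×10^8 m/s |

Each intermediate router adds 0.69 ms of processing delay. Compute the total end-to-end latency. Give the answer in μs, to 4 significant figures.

12370 μs

Transmission delays (L/R per hop): 17.4261, 55.6667, 58.087, 126.038 μs; sum = 257.217 μs.
Propagation delays (d/s per hop): 65.6667, 4966.67, 5000, 6.5 μs; sum = 10038.8 μs.
Processing at 3 router(s): 3 × 0.69 ms = 2070 μs.
End-to-end = 12370 μs.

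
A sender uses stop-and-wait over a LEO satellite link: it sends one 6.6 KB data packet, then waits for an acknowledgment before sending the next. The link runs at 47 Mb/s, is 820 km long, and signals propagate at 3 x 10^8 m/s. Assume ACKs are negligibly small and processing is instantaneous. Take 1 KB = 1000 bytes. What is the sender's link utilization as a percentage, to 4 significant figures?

t_tx = L/R = 52800/47000000 = 0.0011234 s.
t_prop = 820000/300000000 = 0.00273333 s; RTT = 0.00546667 s.
Cycle = t_tx + RTT = 0.00659007 s.
Utilization = t_tx / cycle = 0.0011234/0.00659007 = 17.05 %.

17.05 %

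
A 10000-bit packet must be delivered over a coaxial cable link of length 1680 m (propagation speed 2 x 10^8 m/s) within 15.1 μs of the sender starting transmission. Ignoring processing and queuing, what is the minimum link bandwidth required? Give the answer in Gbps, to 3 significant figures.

Propagation delay = 1680 / 200000000 = 8.4 μs.
Transmission budget = 15.1 − 8.4 = 6.7 μs.
R ≥ L / t_tx = 10000 bits / 6.7e-06 s = 1.49 Gbps.

1.49 Gbps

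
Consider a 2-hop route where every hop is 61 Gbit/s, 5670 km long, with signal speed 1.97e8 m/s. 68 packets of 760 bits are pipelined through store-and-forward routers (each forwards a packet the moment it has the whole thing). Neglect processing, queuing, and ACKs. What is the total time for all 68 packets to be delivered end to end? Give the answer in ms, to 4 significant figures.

57.56 ms

Per-hop transmission t_tx = L/R = 760/61000000000 = 1.2459e-05 ms.
Per-hop propagation t_prop = 5670000/197000000 = 28.7817 ms.
Pipeline fill: first packet needs 2·t_tx to clear all hops; remaining 67 packets each add one t_tx.
Total = (2+68-1)·t_tx + 2·t_prop = 69·1.2459e-05 + 2·28.7817 = 57.56 ms.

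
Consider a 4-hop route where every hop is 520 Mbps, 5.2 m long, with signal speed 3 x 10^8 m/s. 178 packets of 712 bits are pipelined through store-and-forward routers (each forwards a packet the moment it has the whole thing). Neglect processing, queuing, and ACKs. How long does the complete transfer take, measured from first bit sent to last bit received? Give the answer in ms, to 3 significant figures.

0.248 ms

Per-hop transmission t_tx = L/R = 712/520000000 = 0.00136923 ms.
Per-hop propagation t_prop = 5.2/300000000 = 1.73333e-05 ms.
Pipeline fill: first packet needs 4·t_tx to clear all hops; remaining 177 packets each add one t_tx.
Total = (4+178-1)·t_tx + 4·t_prop = 181·0.00136923 + 4·1.73333e-05 = 0.248 ms.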